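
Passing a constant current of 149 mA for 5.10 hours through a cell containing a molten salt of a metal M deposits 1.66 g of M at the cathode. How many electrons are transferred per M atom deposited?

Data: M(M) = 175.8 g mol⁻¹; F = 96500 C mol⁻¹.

3

Q = I·t = 0.1490 A × 18360 s = 2736 C, so n(e⁻) = 2736/96500 = 0.02835 mol.
n(M) deposited = 1.66 / 175.8 = 0.009443 mol.
Electrons per atom = n(e⁻)/n(M) = 0.02835 / 0.009443 = 3.00 ≈ 3, so the ion is M³⁺.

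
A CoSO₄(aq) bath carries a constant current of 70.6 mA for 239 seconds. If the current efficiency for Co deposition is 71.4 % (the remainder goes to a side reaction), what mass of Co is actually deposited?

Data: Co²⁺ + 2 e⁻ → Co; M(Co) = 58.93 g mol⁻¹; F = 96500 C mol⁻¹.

Q = I·t = 0.07060 × 239.00 = 16.87 C.
n(e⁻) = 16.87/96500 = 0.0001749 mol; theoretically n(Co) = 0.0001749/2 = 0.00008743 mol, m_theo = 0.005152 g.
At 71.4 % efficiency, m_actual = 0.714 × 0.005152 = 0.00368 g.

0.00368 g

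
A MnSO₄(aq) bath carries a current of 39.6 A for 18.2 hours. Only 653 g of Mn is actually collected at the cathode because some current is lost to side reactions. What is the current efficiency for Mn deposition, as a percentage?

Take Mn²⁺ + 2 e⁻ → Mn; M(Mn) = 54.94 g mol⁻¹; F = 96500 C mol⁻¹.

88.4 %

Q = I·t = 39.60 × 65520 = 2595000 C; n(e⁻) = 2595000/96500 = 26.89 mol.
Theoretical n(Mn) = n(e⁻)/2 = 13.44 mol, i.e. m_theo = 13.44 × 54.94 = 738.6 g.
Efficiency = m_actual / m_theo = 653 / 738.6 = 88.4 %.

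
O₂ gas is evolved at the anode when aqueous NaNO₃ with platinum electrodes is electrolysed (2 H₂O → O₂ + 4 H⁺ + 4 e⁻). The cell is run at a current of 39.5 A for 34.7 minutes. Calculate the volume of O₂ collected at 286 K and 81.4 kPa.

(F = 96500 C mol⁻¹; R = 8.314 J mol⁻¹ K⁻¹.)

Q = I·t = 39.50 A × 2082.0 s = 82240 C.
n(e⁻) = Q/F = 82240 / 96500 = 0.8522 mol.
4 electrons are transferred per O₂ molecule, so n(O₂) = 0.8522 / 4 = 0.2131 mol.
V = nRT/P = (0.2131 × 8.314 × 286) / (81.4 × 10³ Pa) = 0.00622 m³ = 6.22 L.

6.22 L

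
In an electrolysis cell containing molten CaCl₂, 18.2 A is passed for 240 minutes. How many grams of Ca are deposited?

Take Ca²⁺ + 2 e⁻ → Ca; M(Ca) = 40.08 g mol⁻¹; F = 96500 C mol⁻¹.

Q = I·t = 18.20 A × 14400 s = 262100 C.
n(e⁻) = Q/F = 262100 / 96500 = 2.716 mol.
Ca²⁺ + 2 e⁻ → Ca, so n(Ca) = n(e⁻)/2 = 1.358 mol.
m = n·M = 1.358 × 40.08 = 54.4 g.

54.4 g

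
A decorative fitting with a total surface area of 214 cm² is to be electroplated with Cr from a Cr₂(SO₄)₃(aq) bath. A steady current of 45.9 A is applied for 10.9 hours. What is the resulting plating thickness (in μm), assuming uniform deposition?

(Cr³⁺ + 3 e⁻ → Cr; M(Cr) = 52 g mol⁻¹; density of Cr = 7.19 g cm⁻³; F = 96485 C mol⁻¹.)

2100 μm

Q = I·t = 45.90 × 39240 = 1801000 C; n(e⁻) = 18.67 mol.
n(Cr) = n(e⁻)/3 = 6.222 mol, so m = 6.222 × 52 = 323.6 g.
Volume = m/ρ = 323.6 / 7.19 = 45.00 cm³.
Thickness = V/A = 45.00 / 214 = 0.210 cm = 2100 μm.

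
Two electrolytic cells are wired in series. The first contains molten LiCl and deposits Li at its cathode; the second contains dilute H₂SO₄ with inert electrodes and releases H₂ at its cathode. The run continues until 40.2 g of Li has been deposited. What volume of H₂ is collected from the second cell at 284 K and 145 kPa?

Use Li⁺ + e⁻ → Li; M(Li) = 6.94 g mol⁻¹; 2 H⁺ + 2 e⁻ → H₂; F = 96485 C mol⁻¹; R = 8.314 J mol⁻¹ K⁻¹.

47.2 L

n(Li) = 40.2 / 6.94 = 5.793 mol, so n(e⁻) = 1 × 5.793 = 5.793 mol.
The cells are in series, so the same 5.793 mol of electrons passes through the second cell.
2 H⁺ + 2 e⁻ → H₂ — 2 mol e⁻ per mol H₂, so n(H₂) = 5.793/2 = 2.896 mol.
V = nRT/P = (2.896 × 8.314 × 284) / (145 × 10³) = 0.0472 m³ = 47.2 L.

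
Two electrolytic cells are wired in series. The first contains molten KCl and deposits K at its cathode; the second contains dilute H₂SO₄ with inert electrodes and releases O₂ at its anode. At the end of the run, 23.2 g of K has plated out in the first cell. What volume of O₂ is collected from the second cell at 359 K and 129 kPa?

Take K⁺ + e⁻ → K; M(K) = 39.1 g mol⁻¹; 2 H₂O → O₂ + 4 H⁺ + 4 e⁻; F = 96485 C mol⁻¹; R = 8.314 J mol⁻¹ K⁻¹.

3.43 L

n(K) = 23.2 / 39.1 = 0.5934 mol, so n(e⁻) = 1 × 0.5934 = 0.5934 mol.
The cells are in series, so the same 0.5934 mol of electrons passes through the second cell.
2 H₂O → O₂ + 4 H⁺ + 4 e⁻ — 4 mol e⁻ per mol O₂, so n(O₂) = 0.5934/4 = 0.1483 mol.
V = nRT/P = (0.1483 × 8.314 × 359) / (129 × 10³) = 0.00343 m³ = 3.43 L.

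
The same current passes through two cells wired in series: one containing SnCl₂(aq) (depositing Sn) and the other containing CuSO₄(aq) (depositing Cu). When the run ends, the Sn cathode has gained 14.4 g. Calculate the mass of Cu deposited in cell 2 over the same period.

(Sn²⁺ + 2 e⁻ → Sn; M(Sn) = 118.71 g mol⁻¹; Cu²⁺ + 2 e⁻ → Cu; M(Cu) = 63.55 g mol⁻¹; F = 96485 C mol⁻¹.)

n(Sn) = 14.4 / 118.71 = 0.1213 mol.
Since Sn²⁺ + 2 e⁻ → Sn, n(e⁻) passed = 2 × 0.1213 = 0.2426 mol.
Cells in series carry the same charge, so the same 0.2426 mol of electrons passes through cell 2.
Cu²⁺ + 2 e⁻ → Cu, so n(Cu) = 0.2426 / 2 = 0.1213 mol.
m(Cu) = 0.1213 × 63.55 = 7.71 g.

7.71 g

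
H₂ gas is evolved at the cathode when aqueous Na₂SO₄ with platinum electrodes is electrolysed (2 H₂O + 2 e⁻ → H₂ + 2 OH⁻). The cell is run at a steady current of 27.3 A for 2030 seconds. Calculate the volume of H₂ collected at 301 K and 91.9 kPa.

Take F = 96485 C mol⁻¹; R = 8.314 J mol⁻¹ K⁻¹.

7.82 L

Q = I·t = 27.30 A × 2030.0 s = 55420 C.
n(e⁻) = Q/F = 55420 / 96485 = 0.5744 mol.
2 electrons are transferred per H₂ molecule, so n(H₂) = 0.5744 / 2 = 0.2872 mol.
V = nRT/P = (0.2872 × 8.314 × 301) / (91.9 × 10³ Pa) = 0.00782 m³ = 7.82 L.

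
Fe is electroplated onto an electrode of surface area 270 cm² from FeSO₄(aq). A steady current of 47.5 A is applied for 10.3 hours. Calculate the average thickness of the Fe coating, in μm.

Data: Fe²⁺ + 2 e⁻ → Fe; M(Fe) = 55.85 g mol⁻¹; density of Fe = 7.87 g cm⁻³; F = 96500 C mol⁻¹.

2400 μm

Q = I·t = 47.50 × 37080 = 1761000 C; n(e⁻) = 18.25 mol.
n(Fe) = n(e⁻)/2 = 9.126 mol, so m = 9.126 × 55.85 = 509.7 g.
Volume = m/ρ = 509.7 / 7.87 = 64.76 cm³.
Thickness = V/A = 64.76 / 270 = 0.240 cm = 2400 μm.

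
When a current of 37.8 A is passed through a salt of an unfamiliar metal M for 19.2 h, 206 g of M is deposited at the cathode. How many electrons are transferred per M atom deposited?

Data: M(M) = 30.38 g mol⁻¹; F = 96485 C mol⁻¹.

Q = I·t = 37.80 A × 69120 s = 2613000 C, so n(e⁻) = 2613000/96485 = 27.08 mol.
n(M) deposited = 206 / 30.38 = 6.781 mol.
Electrons per atom = n(e⁻)/n(M) = 27.08 / 6.781 = 3.99 ≈ 4, so the ion is M⁴⁺.

4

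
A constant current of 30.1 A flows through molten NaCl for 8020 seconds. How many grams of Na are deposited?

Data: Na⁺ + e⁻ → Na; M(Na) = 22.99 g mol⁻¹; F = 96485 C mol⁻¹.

Q = I·t = 30.10 A × 8020.0 s = 241400 C.
n(e⁻) = Q/F = 241400 / 96485 = 2.502 mol.
Na⁺ + e⁻ → Na, so n(Na) = n(e⁻)/1 = 2.502 mol.
m = n·M = 2.502 × 22.99 = 57.5 g.

57.5 g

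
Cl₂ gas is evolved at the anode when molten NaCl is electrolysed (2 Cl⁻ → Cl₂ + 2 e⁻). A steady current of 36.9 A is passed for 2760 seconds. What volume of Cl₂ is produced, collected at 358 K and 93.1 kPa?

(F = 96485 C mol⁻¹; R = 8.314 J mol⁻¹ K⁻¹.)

16.9 L

Q = I·t = 36.90 A × 2760.0 s = 101800 C.
n(e⁻) = Q/F = 101800 / 96485 = 1.056 mol.
2 electrons are transferred per Cl₂ molecule, so n(Cl₂) = 1.056 / 2 = 0.5278 mol.
V = nRT/P = (0.5278 × 8.314 × 358) / (93.1 × 10³ Pa) = 0.0169 m³ = 16.9 L.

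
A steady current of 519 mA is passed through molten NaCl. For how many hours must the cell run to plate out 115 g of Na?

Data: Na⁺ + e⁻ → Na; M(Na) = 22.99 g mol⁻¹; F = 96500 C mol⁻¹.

n(Na) = m/M = 115 / 22.99 = 5.002 mol.
Each Na atom requires 1 electron, so n(e⁻) = 1 × 5.002 = 5.002 mol.
Q = n(e⁻)·F = 5.002 × 96500 = 482700 C.
t = Q/I = 482700 / 0.5190 A = 930100 s = 258 h.

258 h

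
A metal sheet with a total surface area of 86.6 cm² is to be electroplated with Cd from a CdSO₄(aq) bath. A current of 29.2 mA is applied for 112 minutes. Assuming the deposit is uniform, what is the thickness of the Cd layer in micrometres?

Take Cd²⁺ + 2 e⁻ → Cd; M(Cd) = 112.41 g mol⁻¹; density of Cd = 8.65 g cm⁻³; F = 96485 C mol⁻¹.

Q = I·t = 0.02920 × 6720.0 = 196.2 C; n(e⁻) = 0.002034 mol.
n(Cd) = n(e⁻)/2 = 0.001017 mol, so m = 0.001017 × 112.41 = 0.1143 g.
Volume = m/ρ = 0.1143 / 8.65 = 0.01321 cm³.
Thickness = V/A = 0.01321 / 86.6 = 1.53 × 10⁻⁴ cm = 1.53 μm.

1.53 μm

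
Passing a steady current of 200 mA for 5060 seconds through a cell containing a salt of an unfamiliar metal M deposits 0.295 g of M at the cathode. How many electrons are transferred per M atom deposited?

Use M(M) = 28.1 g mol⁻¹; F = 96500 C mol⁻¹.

Q = I·t = 0.2000 A × 5060.0 s = 1012 C, so n(e⁻) = 1012/96500 = 0.01049 mol.
n(M) deposited = 0.295 / 28.1 = 0.01050 mol.
Electrons per atom = n(e⁻)/n(M) = 0.01049 / 0.01050 = 0.999 ≈ 1, so the ion is M⁺.

1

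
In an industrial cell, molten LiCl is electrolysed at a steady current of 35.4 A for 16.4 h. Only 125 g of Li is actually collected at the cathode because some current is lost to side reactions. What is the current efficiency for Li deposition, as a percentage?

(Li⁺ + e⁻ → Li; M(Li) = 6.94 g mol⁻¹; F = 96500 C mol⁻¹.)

Q = I·t = 35.40 × 59040 = 2090000 C; n(e⁻) = 2090000/96500 = 21.66 mol.
Theoretical n(Li) = n(e⁻)/1 = 21.66 mol, i.e. m_theo = 21.66 × 6.94 = 150.3 g.
Efficiency = m_actual / m_theo = 125 / 150.3 = 83.2 %.

83.2 %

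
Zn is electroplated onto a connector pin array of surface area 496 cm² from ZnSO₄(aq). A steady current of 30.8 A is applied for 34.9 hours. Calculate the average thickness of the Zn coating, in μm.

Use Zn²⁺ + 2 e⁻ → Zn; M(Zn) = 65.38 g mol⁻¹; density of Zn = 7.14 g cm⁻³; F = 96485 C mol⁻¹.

Q = I·t = 30.80 × 125640 = 3870000 C; n(e⁻) = 40.11 mol.
n(Zn) = n(e⁻)/2 = 20.05 mol, so m = 20.05 × 65.38 = 1311 g.
Volume = m/ρ = 1311 / 7.14 = 183.6 cm³.
Thickness = V/A = 183.6 / 496 = 0.370 cm = 3700 μm.

3700 μm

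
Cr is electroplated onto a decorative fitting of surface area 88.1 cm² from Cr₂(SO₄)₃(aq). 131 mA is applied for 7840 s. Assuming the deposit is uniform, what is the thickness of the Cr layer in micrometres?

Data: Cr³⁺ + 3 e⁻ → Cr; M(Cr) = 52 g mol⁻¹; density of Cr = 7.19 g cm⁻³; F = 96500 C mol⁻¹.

2.91 μm

Q = I·t = 0.1310 × 7840.0 = 1027 C; n(e⁻) = 0.01064 mol.
n(Cr) = n(e⁻)/3 = 0.003548 mol, so m = 0.003548 × 52 = 0.1845 g.
Volume = m/ρ = 0.1845 / 7.19 = 0.02566 cm³.
Thickness = V/A = 0.02566 / 88.1 = 2.91 × 10⁻⁴ cm = 2.91 μm.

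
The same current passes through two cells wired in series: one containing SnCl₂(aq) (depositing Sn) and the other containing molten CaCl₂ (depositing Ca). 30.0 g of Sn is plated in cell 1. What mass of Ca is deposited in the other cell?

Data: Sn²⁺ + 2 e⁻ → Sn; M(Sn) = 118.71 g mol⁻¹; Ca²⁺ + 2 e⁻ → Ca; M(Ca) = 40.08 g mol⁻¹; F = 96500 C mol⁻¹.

10.1 g

n(Sn) = 30.0 / 118.71 = 0.2527 mol.
Since Sn²⁺ + 2 e⁻ → Sn, n(e⁻) passed = 2 × 0.2527 = 0.5054 mol.
Cells in series carry the same charge, so the same 0.5054 mol of electrons passes through cell 2.
Ca²⁺ + 2 e⁻ → Ca, so n(Ca) = 0.5054 / 2 = 0.2527 mol.
m(Ca) = 0.2527 × 40.08 = 10.1 g.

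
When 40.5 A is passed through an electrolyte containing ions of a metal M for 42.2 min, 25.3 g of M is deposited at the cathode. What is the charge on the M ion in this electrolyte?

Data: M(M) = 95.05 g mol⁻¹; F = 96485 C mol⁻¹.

+4

Q = I·t = 40.50 A × 2532.0 s = 102500 C, so n(e⁻) = 102500/96485 = 1.063 mol.
n(M) deposited = 25.3 / 95.05 = 0.2662 mol.
Electrons per atom = n(e⁻)/n(M) = 1.063 / 0.2662 = 3.99 ≈ 4, so the ion is M⁴⁺.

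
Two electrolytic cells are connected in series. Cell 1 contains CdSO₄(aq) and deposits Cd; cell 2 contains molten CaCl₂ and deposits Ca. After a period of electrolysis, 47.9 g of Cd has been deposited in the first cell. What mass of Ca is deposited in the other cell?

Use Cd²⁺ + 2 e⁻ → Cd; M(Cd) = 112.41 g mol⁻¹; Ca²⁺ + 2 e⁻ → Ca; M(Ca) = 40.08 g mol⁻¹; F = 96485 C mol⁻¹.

17.1 g

n(Cd) = 47.9 / 112.41 = 0.4261 mol.
Since Cd²⁺ + 2 e⁻ → Cd, n(e⁻) passed = 2 × 0.4261 = 0.8522 mol.
Cells in series carry the same charge, so the same 0.8522 mol of electrons passes through cell 2.
Ca²⁺ + 2 e⁻ → Ca, so n(Ca) = 0.8522 / 2 = 0.4261 mol.
m(Ca) = 0.4261 × 40.08 = 17.1 g.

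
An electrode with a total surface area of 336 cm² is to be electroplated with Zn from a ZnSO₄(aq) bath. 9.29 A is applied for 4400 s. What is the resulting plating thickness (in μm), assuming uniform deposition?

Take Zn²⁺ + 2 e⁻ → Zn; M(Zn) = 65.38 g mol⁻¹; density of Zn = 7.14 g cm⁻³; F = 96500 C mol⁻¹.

57.7 μm

Q = I·t = 9.290 × 4400.0 = 40880 C; n(e⁻) = 0.4236 mol.
n(Zn) = n(e⁻)/2 = 0.2118 mol, so m = 0.2118 × 65.38 = 13.85 g.
Volume = m/ρ = 13.85 / 7.14 = 1.939 cm³.
Thickness = V/A = 1.939 / 336 = 0.00577 cm = 57.7 μm.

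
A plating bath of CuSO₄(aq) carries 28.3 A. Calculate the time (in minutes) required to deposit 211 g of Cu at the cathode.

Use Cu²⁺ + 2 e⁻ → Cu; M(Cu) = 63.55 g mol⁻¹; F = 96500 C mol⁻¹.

n(Cu) = m/M = 211 / 63.55 = 3.320 mol.
Each Cu atom requires 2 electrons, so n(e⁻) = 2 × 3.320 = 6.640 mol.
Q = n(e⁻)·F = 6.640 × 96500 = 640800 C.
t = Q/I = 640800 / 28.30 A = 22640 s = 377 min.

377 min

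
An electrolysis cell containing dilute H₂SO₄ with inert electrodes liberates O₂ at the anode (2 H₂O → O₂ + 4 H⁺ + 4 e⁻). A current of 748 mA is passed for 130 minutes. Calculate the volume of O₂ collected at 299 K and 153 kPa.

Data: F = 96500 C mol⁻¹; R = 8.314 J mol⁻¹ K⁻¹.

Q = I·t = 0.7480 A × 7800.0 s = 5834 C.
n(e⁻) = Q/F = 5834 / 96500 = 0.06046 mol.
4 electrons are transferred per O₂ molecule, so n(O₂) = 0.06046 / 4 = 0.01512 mol.
V = nRT/P = (0.01512 × 8.314 × 299) / (153 × 10³ Pa) = 2.46 × 10⁻⁴ m³ = 0.246 L.

0.246 L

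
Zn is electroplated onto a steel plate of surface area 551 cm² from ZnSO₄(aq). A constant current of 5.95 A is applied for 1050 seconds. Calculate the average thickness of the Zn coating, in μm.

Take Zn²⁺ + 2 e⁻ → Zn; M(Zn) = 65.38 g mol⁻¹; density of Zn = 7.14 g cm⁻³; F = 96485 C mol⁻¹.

Q = I·t = 5.950 × 1050.0 = 6248 C; n(e⁻) = 0.06475 mol.
n(Zn) = n(e⁻)/2 = 0.03238 mol, so m = 0.03238 × 65.38 = 2.117 g.
Volume = m/ρ = 2.117 / 7.14 = 0.2965 cm³.
Thickness = V/A = 0.2965 / 551 = 5.38 × 10⁻⁴ cm = 5.38 μm.

5.38 μm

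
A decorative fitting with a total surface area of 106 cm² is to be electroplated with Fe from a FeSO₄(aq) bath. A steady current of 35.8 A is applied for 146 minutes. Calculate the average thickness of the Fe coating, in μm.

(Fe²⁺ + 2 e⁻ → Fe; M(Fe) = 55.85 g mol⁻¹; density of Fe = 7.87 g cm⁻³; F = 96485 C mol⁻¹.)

1090 μm

Q = I·t = 35.80 × 8760.0 = 313600 C; n(e⁻) = 3.250 mol.
n(Fe) = n(e⁻)/2 = 1.625 mol, so m = 1.625 × 55.85 = 90.77 g.
Volume = m/ρ = 90.77 / 7.87 = 11.53 cm³.
Thickness = V/A = 11.53 / 106 = 0.109 cm = 1090 μm.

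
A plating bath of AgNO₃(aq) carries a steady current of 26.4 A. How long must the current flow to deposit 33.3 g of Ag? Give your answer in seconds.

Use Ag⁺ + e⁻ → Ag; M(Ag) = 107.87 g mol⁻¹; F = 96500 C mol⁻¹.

n(Ag) = m/M = 33.3 / 107.87 = 0.3087 mol.
Each Ag atom requires 1 electron, so n(e⁻) = 1 × 0.3087 = 0.3087 mol.
Q = n(e⁻)·F = 0.3087 × 96500 = 29790 C.
t = Q/I = 29790 / 26.40 A = 1128 s.

1130 s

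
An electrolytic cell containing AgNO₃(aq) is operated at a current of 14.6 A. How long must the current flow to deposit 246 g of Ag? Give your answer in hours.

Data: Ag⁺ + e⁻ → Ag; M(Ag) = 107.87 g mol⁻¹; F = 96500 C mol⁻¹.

n(Ag) = m/M = 246 / 107.87 = 2.281 mol.
Each Ag atom requires 1 electron, so n(e⁻) = 1 × 2.281 = 2.281 mol.
Q = n(e⁻)·F = 2.281 × 96500 = 220100 C.
t = Q/I = 220100 / 14.60 A = 15070 s = 4.19 h.

4.19 h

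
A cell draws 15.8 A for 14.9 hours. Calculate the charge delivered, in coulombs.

8.48 × 10⁵ C

Q = I·t = 15.80 A × 53640 s = 8.48 × 10⁵ C.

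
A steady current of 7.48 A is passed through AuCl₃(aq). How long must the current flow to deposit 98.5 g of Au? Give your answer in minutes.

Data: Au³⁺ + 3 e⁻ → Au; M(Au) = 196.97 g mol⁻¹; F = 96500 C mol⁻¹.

323 min

n(Au) = m/M = 98.5 / 196.97 = 0.5001 mol.
Each Au atom requires 3 electrons, so n(e⁻) = 3 × 0.5001 = 1.500 mol.
Q = n(e⁻)·F = 1.500 × 96500 = 144800 C.
t = Q/I = 144800 / 7.480 A = 19350 s = 323 min.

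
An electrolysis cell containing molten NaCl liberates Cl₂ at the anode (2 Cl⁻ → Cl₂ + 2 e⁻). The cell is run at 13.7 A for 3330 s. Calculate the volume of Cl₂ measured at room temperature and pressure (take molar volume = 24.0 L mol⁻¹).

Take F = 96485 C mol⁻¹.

5.67 L

Q = I·t = 13.70 A × 3330.0 s = 45620 C.
n(e⁻) = Q/F = 45620 / 96485 = 0.4728 mol.
2 electrons are transferred per Cl₂ molecule, so n(Cl₂) = 0.4728 / 2 = 0.2364 mol.
V = n × V_m = 0.2364 × 24.0 = 5.67 L.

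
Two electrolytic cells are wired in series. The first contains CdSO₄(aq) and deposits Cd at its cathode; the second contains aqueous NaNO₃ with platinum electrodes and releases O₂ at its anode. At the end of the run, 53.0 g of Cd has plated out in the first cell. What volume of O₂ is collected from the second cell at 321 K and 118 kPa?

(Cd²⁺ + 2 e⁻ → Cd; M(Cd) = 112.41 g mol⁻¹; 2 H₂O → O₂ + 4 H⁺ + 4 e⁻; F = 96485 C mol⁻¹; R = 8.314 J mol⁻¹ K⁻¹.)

5.33 L

n(Cd) = 53.0 / 112.41 = 0.4715 mol, so n(e⁻) = 2 × 0.4715 = 0.9430 mol.
The cells are in series, so the same 0.9430 mol of electrons passes through the second cell.
2 H₂O → O₂ + 4 H⁺ + 4 e⁻ — 4 mol e⁻ per mol O₂, so n(O₂) = 0.9430/4 = 0.2357 mol.
V = nRT/P = (0.2357 × 8.314 × 321) / (118 × 10³) = 0.00533 m³ = 5.33 L.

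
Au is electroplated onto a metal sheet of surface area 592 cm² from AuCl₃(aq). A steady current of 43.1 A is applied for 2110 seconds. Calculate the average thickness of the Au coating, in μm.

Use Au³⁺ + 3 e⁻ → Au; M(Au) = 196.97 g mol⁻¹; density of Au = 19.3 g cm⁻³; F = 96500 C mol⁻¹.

Q = I·t = 43.10 × 2110.0 = 90940 C; n(e⁻) = 0.9424 mol.
n(Au) = n(e⁻)/3 = 0.3141 mol, so m = 0.3141 × 196.97 = 61.87 g.
Volume = m/ρ = 61.87 / 19.3 = 3.206 cm³.
Thickness = V/A = 3.206 / 592 = 0.00542 cm = 54.2 μm.

54.2 μm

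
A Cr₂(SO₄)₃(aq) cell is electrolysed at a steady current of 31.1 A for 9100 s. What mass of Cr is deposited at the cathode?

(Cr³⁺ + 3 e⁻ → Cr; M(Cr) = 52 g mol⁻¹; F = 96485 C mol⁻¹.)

50.8 g

Q = I·t = 31.10 A × 9100.0 s = 283000 C.
n(e⁻) = Q/F = 283000 / 96485 = 2.933 mol.
Cr³⁺ + 3 e⁻ → Cr, so n(Cr) = n(e⁻)/3 = 0.9777 mol.
m = n·M = 0.9777 × 52 = 50.8 g.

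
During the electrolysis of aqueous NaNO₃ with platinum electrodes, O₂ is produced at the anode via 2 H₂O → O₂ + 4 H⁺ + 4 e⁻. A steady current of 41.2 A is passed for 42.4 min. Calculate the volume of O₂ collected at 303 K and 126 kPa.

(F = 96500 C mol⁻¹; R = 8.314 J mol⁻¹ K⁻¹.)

Q = I·t = 41.20 A × 2544.0 s = 104800 C.
n(e⁻) = Q/F = 104800 / 96500 = 1.086 mol.
4 electrons are transferred per O₂ molecule, so n(O₂) = 1.086 / 4 = 0.2715 mol.
V = nRT/P = (0.2715 × 8.314 × 303) / (126 × 10³ Pa) = 0.00543 m³ = 5.43 L.

5.43 L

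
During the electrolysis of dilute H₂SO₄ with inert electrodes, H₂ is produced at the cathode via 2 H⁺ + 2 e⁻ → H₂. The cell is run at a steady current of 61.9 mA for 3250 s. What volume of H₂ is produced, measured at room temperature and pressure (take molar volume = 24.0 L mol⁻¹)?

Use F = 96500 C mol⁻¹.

Q = I·t = 0.06190 A × 3250.0 s = 201.2 C.
n(e⁻) = Q/F = 201.2 / 96500 = 0.002085 mol.
2 electrons are transferred per H₂ molecule, so n(H₂) = 0.002085 / 2 = 0.001042 mol.
V = n × V_m = 0.001042 × 24.0 = 0.0250 L.

0.0250 L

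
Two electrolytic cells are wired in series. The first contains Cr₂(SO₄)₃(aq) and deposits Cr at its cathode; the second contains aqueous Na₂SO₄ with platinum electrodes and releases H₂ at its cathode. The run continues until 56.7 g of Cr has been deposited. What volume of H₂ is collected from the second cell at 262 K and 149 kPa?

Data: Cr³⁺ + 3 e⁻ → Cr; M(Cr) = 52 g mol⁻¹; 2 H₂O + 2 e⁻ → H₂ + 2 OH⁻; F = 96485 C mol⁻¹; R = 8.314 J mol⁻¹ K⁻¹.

23.9 L

n(Cr) = 56.7 / 52 = 1.090 mol, so n(e⁻) = 3 × 1.090 = 3.271 mol.
The cells are in series, so the same 3.271 mol of electrons passes through the second cell.
2 H₂O + 2 e⁻ → H₂ + 2 OH⁻ — 2 mol e⁻ per mol H₂, so n(H₂) = 3.271/2 = 1.636 mol.
V = nRT/P = (1.636 × 8.314 × 262) / (149 × 10³) = 0.0239 m³ = 23.9 L.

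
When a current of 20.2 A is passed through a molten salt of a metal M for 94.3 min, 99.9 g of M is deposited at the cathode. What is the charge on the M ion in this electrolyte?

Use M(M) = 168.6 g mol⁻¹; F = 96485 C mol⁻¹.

Q = I·t = 20.20 A × 5658.0 s = 114300 C, so n(e⁻) = 114300/96485 = 1.185 mol.
n(M) deposited = 99.9 / 168.6 = 0.5925 mol.
Electrons per atom = n(e⁻)/n(M) = 1.185 / 0.5925 = 2.00 ≈ 2, so the ion is M²⁺.

+2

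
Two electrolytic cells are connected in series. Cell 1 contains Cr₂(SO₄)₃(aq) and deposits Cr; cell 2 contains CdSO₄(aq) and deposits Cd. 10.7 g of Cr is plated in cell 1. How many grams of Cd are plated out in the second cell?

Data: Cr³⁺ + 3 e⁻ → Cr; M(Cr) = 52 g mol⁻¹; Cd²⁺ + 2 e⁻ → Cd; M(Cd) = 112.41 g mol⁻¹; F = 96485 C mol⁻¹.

n(Cr) = 10.7 / 52 = 0.2058 mol.
Since Cr³⁺ + 3 e⁻ → Cr, n(e⁻) passed = 3 × 0.2058 = 0.6173 mol.
Cells in series carry the same charge, so the same 0.6173 mol of electrons passes through cell 2.
Cd²⁺ + 2 e⁻ → Cd, so n(Cd) = 0.6173 / 2 = 0.3087 mol.
m(Cd) = 0.3087 × 112.41 = 34.7 g.

34.7 g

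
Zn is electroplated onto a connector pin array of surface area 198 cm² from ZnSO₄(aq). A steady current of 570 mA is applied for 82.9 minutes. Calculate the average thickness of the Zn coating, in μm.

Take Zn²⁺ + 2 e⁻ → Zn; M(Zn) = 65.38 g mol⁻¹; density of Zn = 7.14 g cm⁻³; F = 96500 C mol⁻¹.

6.79 μm

Q = I·t = 0.5700 × 4974.0 = 2835 C; n(e⁻) = 0.02938 mol.
n(Zn) = n(e⁻)/2 = 0.01469 mol, so m = 0.01469 × 65.38 = 0.9604 g.
Volume = m/ρ = 0.9604 / 7.14 = 0.1345 cm³.
Thickness = V/A = 0.1345 / 198 = 6.79 × 10⁻⁴ cm = 6.79 μm.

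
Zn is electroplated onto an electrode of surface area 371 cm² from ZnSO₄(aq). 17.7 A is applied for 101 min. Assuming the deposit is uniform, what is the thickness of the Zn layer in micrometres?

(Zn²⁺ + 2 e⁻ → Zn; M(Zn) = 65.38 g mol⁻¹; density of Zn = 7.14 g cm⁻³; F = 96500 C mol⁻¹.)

137 μm

Q = I·t = 17.70 × 6060.0 = 107300 C; n(e⁻) = 1.112 mol.
n(Zn) = n(e⁻)/2 = 0.5558 mol, so m = 0.5558 × 65.38 = 36.34 g.
Volume = m/ρ = 36.34 / 7.14 = 5.089 cm³.
Thickness = V/A = 5.089 / 371 = 0.0137 cm = 137 μm.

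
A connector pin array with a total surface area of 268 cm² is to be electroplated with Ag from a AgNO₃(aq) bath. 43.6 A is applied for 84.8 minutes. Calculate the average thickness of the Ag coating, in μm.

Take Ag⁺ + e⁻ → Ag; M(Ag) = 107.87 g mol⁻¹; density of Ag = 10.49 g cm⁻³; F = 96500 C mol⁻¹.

Q = I·t = 43.60 × 5088.0 = 221800 C; n(e⁻) = 2.299 mol.
n(Ag) = n(e⁻)/1 = 2.299 mol, so m = 2.299 × 107.87 = 248.0 g.
Volume = m/ρ = 248.0 / 10.49 = 23.64 cm³.
Thickness = V/A = 23.64 / 268 = 0.0882 cm = 882 μm.

882 μm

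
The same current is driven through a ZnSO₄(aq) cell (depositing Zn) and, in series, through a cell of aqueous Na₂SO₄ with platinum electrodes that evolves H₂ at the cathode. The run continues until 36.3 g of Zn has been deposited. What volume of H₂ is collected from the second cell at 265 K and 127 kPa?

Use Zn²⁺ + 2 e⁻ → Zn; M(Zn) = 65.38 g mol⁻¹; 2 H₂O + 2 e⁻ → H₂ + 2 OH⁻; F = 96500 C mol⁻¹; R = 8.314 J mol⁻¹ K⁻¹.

9.63 L

n(Zn) = 36.3 / 65.38 = 0.5552 mol, so n(e⁻) = 2 × 0.5552 = 1.110 mol.
The cells are in series, so the same 1.110 mol of electrons passes through the second cell.
2 H₂O + 2 e⁻ → H₂ + 2 OH⁻ — 2 mol e⁻ per mol H₂, so n(H₂) = 1.110/2 = 0.5552 mol.
V = nRT/P = (0.5552 × 8.314 × 265) / (127 × 10³) = 0.00963 m³ = 9.63 L.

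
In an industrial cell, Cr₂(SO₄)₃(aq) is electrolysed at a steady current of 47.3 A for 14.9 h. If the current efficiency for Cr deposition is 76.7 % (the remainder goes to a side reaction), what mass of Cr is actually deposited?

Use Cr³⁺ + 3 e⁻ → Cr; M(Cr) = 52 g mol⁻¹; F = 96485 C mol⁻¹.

350 g

Q = I·t = 47.30 × 53640 = 2537000 C.
n(e⁻) = 2537000/96485 = 26.30 mol; theoretically n(Cr) = 26.30/3 = 8.765 mol, m_theo = 455.8 g.
At 76.7 % efficiency, m_actual = 0.767 × 455.8 = 350 g.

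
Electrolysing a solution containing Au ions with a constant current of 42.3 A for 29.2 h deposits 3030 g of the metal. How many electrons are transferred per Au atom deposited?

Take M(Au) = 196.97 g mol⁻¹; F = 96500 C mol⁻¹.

Q = I·t = 42.30 A × 105120 s = 4447000 C, so n(e⁻) = 4447000/96500 = 46.08 mol.
n(Au) deposited = 3030 / 196.97 = 15.38 mol.
Electrons per atom = n(e⁻)/n(Au) = 46.08 / 15.38 = 3.00 ≈ 3, so the ion is Au³⁺.

3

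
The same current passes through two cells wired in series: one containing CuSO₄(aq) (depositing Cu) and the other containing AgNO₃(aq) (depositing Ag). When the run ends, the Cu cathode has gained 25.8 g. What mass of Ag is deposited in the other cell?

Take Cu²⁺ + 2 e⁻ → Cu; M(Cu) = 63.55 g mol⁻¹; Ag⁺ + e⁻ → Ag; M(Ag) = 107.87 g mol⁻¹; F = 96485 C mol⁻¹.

n(Cu) = 25.8 / 63.55 = 0.4060 mol.
Since Cu²⁺ + 2 e⁻ → Cu, n(e⁻) passed = 2 × 0.4060 = 0.8120 mol.
Cells in series carry the same charge, so the same 0.8120 mol of electrons passes through cell 2.
Ag⁺ + e⁻ → Ag, so n(Ag) = 0.8120 / 1 = 0.8120 mol.
m(Ag) = 0.8120 × 107.87 = 87.6 g.

87.6 g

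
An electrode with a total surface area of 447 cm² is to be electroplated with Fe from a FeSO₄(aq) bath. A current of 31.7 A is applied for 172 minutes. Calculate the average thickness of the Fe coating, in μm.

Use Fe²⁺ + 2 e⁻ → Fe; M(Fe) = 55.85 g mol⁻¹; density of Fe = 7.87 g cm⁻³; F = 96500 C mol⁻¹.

Q = I·t = 31.70 × 10320 = 327100 C; n(e⁻) = 3.390 mol.
n(Fe) = n(e⁻)/2 = 1.695 mol, so m = 1.695 × 55.85 = 94.67 g.
Volume = m/ρ = 94.67 / 7.87 = 12.03 cm³.
Thickness = V/A = 12.03 / 447 = 0.0269 cm = 269 μm.

269 μm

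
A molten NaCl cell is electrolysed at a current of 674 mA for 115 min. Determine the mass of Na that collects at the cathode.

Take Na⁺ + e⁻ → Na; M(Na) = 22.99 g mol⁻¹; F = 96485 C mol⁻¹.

Q = I·t = 0.6740 A × 6900.0 s = 4651 C.
n(e⁻) = Q/F = 4651 / 96485 = 0.04820 mol.
Na⁺ + e⁻ → Na, so n(Na) = n(e⁻)/1 = 0.04820 mol.
m = n·M = 0.04820 × 22.99 = 1.11 g.

1.11 g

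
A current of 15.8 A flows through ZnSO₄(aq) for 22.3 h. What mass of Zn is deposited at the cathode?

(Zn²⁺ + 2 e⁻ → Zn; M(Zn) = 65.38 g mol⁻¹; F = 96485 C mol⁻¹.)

430 g

Q = I·t = 15.80 A × 80280 s = 1268000 C.
n(e⁻) = Q/F = 1268000 / 96485 = 13.15 mol.
Zn²⁺ + 2 e⁻ → Zn, so n(Zn) = n(e⁻)/2 = 6.573 mol.
m = n·M = 6.573 × 65.38 = 430 g.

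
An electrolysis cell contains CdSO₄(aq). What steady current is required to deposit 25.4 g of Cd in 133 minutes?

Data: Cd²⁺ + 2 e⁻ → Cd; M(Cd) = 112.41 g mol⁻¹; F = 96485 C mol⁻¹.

n(Cd) = 25.4 / 112.41 = 0.2260 mol.
n(e⁻) = 2 × 0.2260 = 0.4519 mol.
Q = n(e⁻)·F = 0.4519 × 96485 = 43600 C.
I = Q/t = 43600 / 7980.0 s = 5.46 A.

5.46 A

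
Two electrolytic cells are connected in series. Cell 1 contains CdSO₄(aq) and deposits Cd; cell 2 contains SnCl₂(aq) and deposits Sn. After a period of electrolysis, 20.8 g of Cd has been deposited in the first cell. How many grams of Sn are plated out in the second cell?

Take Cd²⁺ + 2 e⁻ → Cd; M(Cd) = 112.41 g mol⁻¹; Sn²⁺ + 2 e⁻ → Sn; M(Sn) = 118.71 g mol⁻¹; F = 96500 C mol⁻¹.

22.0 g

n(Cd) = 20.8 / 112.41 = 0.1850 mol.
Since Cd²⁺ + 2 e⁻ → Cd, n(e⁻) passed = 2 × 0.1850 = 0.3701 mol.
Cells in series carry the same charge, so the same 0.3701 mol of electrons passes through cell 2.
Sn²⁺ + 2 e⁻ → Sn, so n(Sn) = 0.3701 / 2 = 0.1850 mol.
m(Sn) = 0.1850 × 118.71 = 22.0 g.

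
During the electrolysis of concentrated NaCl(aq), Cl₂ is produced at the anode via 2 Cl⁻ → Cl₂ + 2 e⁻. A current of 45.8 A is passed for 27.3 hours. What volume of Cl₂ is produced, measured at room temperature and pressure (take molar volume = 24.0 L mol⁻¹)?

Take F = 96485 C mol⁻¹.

Q = I·t = 45.80 A × 98280 s = 4501000 C.
n(e⁻) = Q/F = 4501000 / 96485 = 46.65 mol.
2 electrons are transferred per Cl₂ molecule, so n(Cl₂) = 46.65 / 2 = 23.33 mol.
V = n × V_m = 23.33 × 24.0 = 560 L.

560 L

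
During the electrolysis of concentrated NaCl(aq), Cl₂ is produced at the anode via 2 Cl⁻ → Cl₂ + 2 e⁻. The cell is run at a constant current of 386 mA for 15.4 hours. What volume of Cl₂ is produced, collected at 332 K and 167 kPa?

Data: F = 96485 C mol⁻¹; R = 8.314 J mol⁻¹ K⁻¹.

1.83 L

Q = I·t = 0.3860 A × 55440 s = 21400 C.
n(e⁻) = Q/F = 21400 / 96485 = 0.2218 mol.
2 electrons are transferred per Cl₂ molecule, so n(Cl₂) = 0.2218 / 2 = 0.1109 mol.
V = nRT/P = (0.1109 × 8.314 × 332) / (167 × 10³ Pa) = 0.00183 m³ = 1.83 L.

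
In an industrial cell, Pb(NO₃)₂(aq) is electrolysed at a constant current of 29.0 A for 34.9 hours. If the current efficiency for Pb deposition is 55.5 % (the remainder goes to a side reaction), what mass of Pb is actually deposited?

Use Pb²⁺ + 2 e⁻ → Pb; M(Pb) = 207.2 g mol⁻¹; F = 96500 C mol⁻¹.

2170 g

Q = I·t = 29.00 × 125640 = 3644000 C.
n(e⁻) = 3644000/96500 = 37.76 mol; theoretically n(Pb) = 37.76/2 = 18.88 mol, m_theo = 3912 g.
At 55.5 % efficiency, m_actual = 0.555 × 3912 = 2170 g.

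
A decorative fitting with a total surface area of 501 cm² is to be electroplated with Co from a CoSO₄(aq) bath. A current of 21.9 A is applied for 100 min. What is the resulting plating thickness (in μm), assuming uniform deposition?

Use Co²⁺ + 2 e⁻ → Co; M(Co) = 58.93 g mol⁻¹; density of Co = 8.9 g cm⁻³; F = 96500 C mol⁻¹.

Q = I·t = 21.90 × 6000.0 = 131400 C; n(e⁻) = 1.362 mol.
n(Co) = n(e⁻)/2 = 0.6808 mol, so m = 0.6808 × 58.93 = 40.12 g.
Volume = m/ρ = 40.12 / 8.9 = 4.508 cm³.
Thickness = V/A = 4.508 / 501 = 0.00900 cm = 90.0 μm.

90.0 μm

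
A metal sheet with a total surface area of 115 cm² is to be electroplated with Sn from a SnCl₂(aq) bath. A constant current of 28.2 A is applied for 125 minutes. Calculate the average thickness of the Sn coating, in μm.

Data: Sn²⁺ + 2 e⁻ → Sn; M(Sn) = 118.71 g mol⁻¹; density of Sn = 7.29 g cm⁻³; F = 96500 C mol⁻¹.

Q = I·t = 28.20 × 7500.0 = 211500 C; n(e⁻) = 2.192 mol.
n(Sn) = n(e⁻)/2 = 1.096 mol, so m = 1.096 × 118.71 = 130.1 g.
Volume = m/ρ = 130.1 / 7.29 = 17.84 cm³.
Thickness = V/A = 17.84 / 115 = 0.155 cm = 1550 μm.

1550 μm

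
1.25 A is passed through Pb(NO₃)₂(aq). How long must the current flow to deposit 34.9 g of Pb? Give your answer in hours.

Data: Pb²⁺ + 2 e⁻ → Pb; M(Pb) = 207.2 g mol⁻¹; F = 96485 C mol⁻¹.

7.22 h

n(Pb) = m/M = 34.9 / 207.2 = 0.1684 mol.
Each Pb atom requires 2 electrons, so n(e⁻) = 2 × 0.1684 = 0.3369 mol.
Q = n(e⁻)·F = 0.3369 × 96485 = 32500 C.
t = Q/I = 32500 / 1.250 A = 26000 s = 7.22 h.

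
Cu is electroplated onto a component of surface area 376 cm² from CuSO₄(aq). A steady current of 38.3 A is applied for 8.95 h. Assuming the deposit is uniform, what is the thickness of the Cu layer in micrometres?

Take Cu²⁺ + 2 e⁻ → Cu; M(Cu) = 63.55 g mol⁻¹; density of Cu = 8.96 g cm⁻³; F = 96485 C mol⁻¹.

Q = I·t = 38.30 × 32220 = 1234000 C; n(e⁻) = 12.79 mol.
n(Cu) = n(e⁻)/2 = 6.395 mol, so m = 6.395 × 63.55 = 406.4 g.
Volume = m/ρ = 406.4 / 8.96 = 45.36 cm³.
Thickness = V/A = 45.36 / 376 = 0.121 cm = 1210 μm.

1210 μm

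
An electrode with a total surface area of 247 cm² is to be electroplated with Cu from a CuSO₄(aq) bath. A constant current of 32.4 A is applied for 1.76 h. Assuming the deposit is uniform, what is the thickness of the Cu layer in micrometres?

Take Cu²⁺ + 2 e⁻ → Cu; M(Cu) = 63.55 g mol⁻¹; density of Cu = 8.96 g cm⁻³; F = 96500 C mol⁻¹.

Q = I·t = 32.40 × 6336.0 = 205300 C; n(e⁻) = 2.127 mol.
n(Cu) = n(e⁻)/2 = 1.064 mol, so m = 1.064 × 63.55 = 67.60 g.
Volume = m/ρ = 67.60 / 8.96 = 7.544 cm³.
Thickness = V/A = 7.544 / 247 = 0.0305 cm = 305 μm.

305 μm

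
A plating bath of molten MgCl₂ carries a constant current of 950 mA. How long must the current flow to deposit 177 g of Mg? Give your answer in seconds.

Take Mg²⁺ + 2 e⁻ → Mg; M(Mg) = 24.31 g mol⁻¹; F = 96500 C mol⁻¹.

1.48 × 10⁶ s

n(Mg) = m/M = 177 / 24.31 = 7.281 mol.
Each Mg atom requires 2 electrons, so n(e⁻) = 2 × 7.281 = 14.56 mol.
Q = n(e⁻)·F = 14.56 × 96500 = 1405000 C.
t = Q/I = 1405000 / 0.9500 A = 1479000 s.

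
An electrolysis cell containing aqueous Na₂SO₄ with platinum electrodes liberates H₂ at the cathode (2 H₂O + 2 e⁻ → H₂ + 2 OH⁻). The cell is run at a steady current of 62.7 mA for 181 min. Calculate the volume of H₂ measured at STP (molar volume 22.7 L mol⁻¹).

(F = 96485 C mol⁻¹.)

0.0801 L

Q = I·t = 0.06270 A × 10860 s = 680.9 C.
n(e⁻) = Q/F = 680.9 / 96485 = 0.007057 mol.
2 electrons are transferred per H₂ molecule, so n(H₂) = 0.007057 / 2 = 0.003529 mol.
V = n × V_m = 0.003529 × 22.7 = 0.0801 L.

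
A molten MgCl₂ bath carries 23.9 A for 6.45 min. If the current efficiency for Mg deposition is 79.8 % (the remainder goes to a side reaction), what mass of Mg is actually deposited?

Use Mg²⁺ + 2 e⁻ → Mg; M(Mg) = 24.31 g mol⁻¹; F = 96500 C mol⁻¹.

Q = I·t = 23.90 × 387.00 = 9249 C.
n(e⁻) = 9249/96500 = 0.09585 mol; theoretically n(Mg) = 0.09585/2 = 0.04792 mol, m_theo = 1.165 g.
At 79.8 % efficiency, m_actual = 0.798 × 1.165 = 0.930 g.

0.930 g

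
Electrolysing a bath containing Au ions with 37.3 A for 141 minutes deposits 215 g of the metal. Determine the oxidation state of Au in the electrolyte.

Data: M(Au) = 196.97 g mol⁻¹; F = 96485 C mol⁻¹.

+3

Q = I·t = 37.30 A × 8460.0 s = 315600 C, so n(e⁻) = 315600/96485 = 3.271 mol.
n(Au) deposited = 215 / 196.97 = 1.092 mol.
Electrons per atom = n(e⁻)/n(Au) = 3.271 / 1.092 = 3.00 ≈ 3, so the ion is Au³⁺.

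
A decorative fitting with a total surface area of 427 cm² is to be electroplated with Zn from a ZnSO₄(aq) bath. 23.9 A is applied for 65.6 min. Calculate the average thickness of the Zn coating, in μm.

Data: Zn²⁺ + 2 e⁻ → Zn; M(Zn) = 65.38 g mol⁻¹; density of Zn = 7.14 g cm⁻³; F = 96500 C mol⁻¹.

105 μm

Q = I·t = 23.90 × 3936.0 = 94070 C; n(e⁻) = 0.9748 mol.
n(Zn) = n(e⁻)/2 = 0.4874 mol, so m = 0.4874 × 65.38 = 31.87 g.
Volume = m/ρ = 31.87 / 7.14 = 4.463 cm³.
Thickness = V/A = 4.463 / 427 = 0.0105 cm = 105 μm.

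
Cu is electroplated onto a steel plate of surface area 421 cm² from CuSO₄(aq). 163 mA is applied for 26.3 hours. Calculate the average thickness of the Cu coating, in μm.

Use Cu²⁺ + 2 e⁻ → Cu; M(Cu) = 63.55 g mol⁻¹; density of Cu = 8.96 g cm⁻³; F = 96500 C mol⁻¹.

Q = I·t = 0.1630 × 94680 = 15430 C; n(e⁻) = 0.1599 mol.
n(Cu) = n(e⁻)/2 = 0.07996 mol, so m = 0.07996 × 63.55 = 5.082 g.
Volume = m/ρ = 5.082 / 8.96 = 0.5671 cm³.
Thickness = V/A = 0.5671 / 421 = 0.00135 cm = 13.5 μm.

13.5 μm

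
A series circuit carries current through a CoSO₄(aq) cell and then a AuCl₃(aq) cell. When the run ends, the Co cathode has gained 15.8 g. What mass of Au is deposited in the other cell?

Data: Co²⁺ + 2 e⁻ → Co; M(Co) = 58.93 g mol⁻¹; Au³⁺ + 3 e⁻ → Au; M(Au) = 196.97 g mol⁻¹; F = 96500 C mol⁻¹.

35.2 g

n(Co) = 15.8 / 58.93 = 0.2681 mol.
Since Co²⁺ + 2 e⁻ → Co, n(e⁻) passed = 2 × 0.2681 = 0.5362 mol.
Cells in series carry the same charge, so the same 0.5362 mol of electrons passes through cell 2.
Au³⁺ + 3 e⁻ → Au, so n(Au) = 0.5362 / 3 = 0.1787 mol.
m(Au) = 0.1787 × 196.97 = 35.2 g.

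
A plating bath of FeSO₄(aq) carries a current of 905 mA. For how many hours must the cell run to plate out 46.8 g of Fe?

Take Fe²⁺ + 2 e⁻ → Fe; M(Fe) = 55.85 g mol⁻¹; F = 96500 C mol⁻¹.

n(Fe) = m/M = 46.8 / 55.85 = 0.8380 mol.
Each Fe atom requires 2 electrons, so n(e⁻) = 2 × 0.8380 = 1.676 mol.
Q = n(e⁻)·F = 1.676 × 96500 = 161700 C.
t = Q/I = 161700 / 0.9050 A = 178700 s = 49.6 h.

49.6 h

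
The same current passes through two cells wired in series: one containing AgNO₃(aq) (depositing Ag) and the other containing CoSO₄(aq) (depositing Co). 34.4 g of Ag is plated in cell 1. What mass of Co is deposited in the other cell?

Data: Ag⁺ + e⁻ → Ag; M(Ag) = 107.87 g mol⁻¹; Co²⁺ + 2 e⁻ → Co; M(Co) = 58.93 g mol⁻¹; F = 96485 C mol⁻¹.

9.40 g

n(Ag) = 34.4 / 107.87 = 0.3189 mol.
Since Ag⁺ + e⁻ → Ag, n(e⁻) passed = 1 × 0.3189 = 0.3189 mol.
Cells in series carry the same charge, so the same 0.3189 mol of electrons passes through cell 2.
Co²⁺ + 2 e⁻ → Co, so n(Co) = 0.3189 / 2 = 0.1595 mol.
m(Co) = 0.1595 × 58.93 = 9.40 g.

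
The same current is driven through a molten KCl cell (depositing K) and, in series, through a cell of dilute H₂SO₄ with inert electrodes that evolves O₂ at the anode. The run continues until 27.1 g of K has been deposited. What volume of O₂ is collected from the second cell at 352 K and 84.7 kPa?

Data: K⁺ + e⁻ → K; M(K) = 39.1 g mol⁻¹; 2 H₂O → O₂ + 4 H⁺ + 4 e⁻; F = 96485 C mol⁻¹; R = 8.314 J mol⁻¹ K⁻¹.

n(K) = 27.1 / 39.1 = 0.6931 mol, so n(e⁻) = 1 × 0.6931 = 0.6931 mol.
The cells are in series, so the same 0.6931 mol of electrons passes through the second cell.
2 H₂O → O₂ + 4 H⁺ + 4 e⁻ — 4 mol e⁻ per mol O₂, so n(O₂) = 0.6931/4 = 0.1733 mol.
V = nRT/P = (0.1733 × 8.314 × 352) / (84.7 × 10³) = 0.00599 m³ = 5.99 L.

5.99 L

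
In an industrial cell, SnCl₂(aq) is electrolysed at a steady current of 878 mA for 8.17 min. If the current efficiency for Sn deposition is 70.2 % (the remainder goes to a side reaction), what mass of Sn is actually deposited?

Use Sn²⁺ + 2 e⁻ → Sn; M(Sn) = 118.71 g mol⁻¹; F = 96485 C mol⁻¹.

Q = I·t = 0.8780 × 490.20 = 430.4 C.
n(e⁻) = 430.4/96485 = 0.004461 mol; theoretically n(Sn) = 0.004461/2 = 0.002230 mol, m_theo = 0.2648 g.
At 70.2 % efficiency, m_actual = 0.702 × 0.2648 = 0.186 g.

0.186 g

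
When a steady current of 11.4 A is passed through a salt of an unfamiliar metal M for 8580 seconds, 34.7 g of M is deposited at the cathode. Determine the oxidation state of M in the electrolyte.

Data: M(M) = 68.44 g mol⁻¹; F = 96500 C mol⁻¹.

+2

Q = I·t = 11.40 A × 8580.0 s = 97810 C, so n(e⁻) = 97810/96500 = 1.014 mol.
n(M) deposited = 34.7 / 68.44 = 0.5070 mol.
Electrons per atom = n(e⁻)/n(M) = 1.014 / 0.5070 = 2.00 ≈ 2, so the ion is M²⁺.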